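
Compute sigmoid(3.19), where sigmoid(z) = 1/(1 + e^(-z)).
0.9605

sigmoid(3.19) = 1/(1 + e^(-3.19)) = 1/(1 + 0.04117) = 0.9605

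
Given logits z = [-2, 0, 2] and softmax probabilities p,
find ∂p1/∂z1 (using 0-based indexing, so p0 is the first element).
∂p1/∂z1 = 0.1035

p = softmax(z) = [0.01588, 0.1173, 0.8668]
p1 = 0.1173

∂p1/∂z1 = p1(1 - p1) = 0.1173 × (1 - 0.1173) = 0.1035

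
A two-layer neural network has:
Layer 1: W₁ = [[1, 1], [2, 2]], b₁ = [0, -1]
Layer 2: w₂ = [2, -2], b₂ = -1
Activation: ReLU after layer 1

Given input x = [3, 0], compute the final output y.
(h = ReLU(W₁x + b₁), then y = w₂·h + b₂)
y = -5

Layer 1 pre-activation: z₁ = [3, 5]
After ReLU: h = [3, 5]
Layer 2 output: y = 2×3 + -2×5 + -1 = -5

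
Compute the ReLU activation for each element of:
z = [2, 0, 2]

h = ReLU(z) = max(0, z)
h = [2, 0, 2]

ReLU applied element-wise: max(0,2)=2, max(0,0)=0, max(0,2)=2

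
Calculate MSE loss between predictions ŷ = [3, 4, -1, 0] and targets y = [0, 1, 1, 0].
MSE = 5.5

MSE = (1/4)((3-0)² + (4-1)² + (-1-1)² + (0-0)²) = (1/4)(9 + 9 + 4 + 0) = 5.5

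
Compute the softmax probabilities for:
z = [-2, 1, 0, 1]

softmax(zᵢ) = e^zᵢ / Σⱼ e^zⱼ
p = [0.0206, 0.4136, 0.1522, 0.4136]

exp(z) = [0.1353, 2.718, 1, 2.718]
Sum = 6.572
p = [0.0206, 0.4136, 0.1522, 0.4136]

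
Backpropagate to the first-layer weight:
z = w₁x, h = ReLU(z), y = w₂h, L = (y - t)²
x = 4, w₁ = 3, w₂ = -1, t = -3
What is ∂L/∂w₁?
∂L/∂w₁ = 72

Forward pass:
z = w₁x = 3×4 = 12
h = ReLU(12) = 12
y = w₂h = -1×12 = -12

Backward pass:
∂L/∂y = 2(y - t) = 2(-12 - -3) = -18
∂y/∂h = w₂ = -1
∂h/∂z = 1 (ReLU derivative)
∂z/∂w₁ = x = 4

∂L/∂w₁ = -18 × -1 × 1 × 4 = 72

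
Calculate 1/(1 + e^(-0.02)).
0.505

sigmoid(0.02) = 1/(1 + e^(-0.02)) = 1/(1 + 0.9802) = 0.505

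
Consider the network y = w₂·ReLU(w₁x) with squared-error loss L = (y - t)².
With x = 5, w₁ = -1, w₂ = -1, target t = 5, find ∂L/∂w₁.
∂L/∂w₁ = 0

Forward pass:
z = w₁x = -1×5 = -5
h = ReLU(-5) = 0
y = w₂h = -1×0 = 0

Backward pass:
∂L/∂y = 2(y - t) = 2(0 - 5) = -10
∂y/∂h = w₂ = -1
∂h/∂z = 0 (ReLU derivative)
∂z/∂w₁ = x = 5

∂L/∂w₁ = -10 × -1 × 0 × 5 = 0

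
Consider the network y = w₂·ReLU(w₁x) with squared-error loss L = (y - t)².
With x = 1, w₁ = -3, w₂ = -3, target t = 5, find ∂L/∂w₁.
∂L/∂w₁ = 0

Forward pass:
z = w₁x = -3×1 = -3
h = ReLU(-3) = 0
y = w₂h = -3×0 = 0

Backward pass:
∂L/∂y = 2(y - t) = 2(0 - 5) = -10
∂y/∂h = w₂ = -3
∂h/∂z = 0 (ReLU derivative)
∂z/∂w₁ = x = 1

∂L/∂w₁ = -10 × -3 × 0 × 1 = 0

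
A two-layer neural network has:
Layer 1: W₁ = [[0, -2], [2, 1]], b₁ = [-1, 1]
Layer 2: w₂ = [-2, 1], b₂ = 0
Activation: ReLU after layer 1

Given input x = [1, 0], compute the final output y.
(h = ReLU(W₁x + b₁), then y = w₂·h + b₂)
y = 3

Layer 1 pre-activation: z₁ = [-1, 3]
After ReLU: h = [0, 3]
Layer 2 output: y = -2×0 + 1×3 + 0 = 3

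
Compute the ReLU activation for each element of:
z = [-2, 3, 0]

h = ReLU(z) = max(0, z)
h = [0, 3, 0]

ReLU applied element-wise: max(0,-2)=0, max(0,3)=3, max(0,0)=0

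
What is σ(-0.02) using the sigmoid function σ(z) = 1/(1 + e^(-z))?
0.495

sigmoid(-0.02) = 1/(1 + e^(0.02)) = 1/(1 + 1.02) = 0.495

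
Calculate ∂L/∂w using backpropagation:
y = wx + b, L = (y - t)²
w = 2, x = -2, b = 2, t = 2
∂L/∂w = 16

y = wx + b = (2)(-2) + 2 = -2
∂L/∂y = 2(y - t) = 2(-2 - 2) = -8
∂y/∂w = x = -2
∂L/∂w = ∂L/∂y · ∂y/∂w = -8 × -2 = 16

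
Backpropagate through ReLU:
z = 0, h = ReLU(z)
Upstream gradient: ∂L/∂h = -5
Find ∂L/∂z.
∂L/∂z = 0

h = ReLU(0) = 0
At z = 0: ∂h/∂z = 0 (by convention)
∂L/∂z = ∂L/∂h · ∂h/∂z = -5 × 0 = 0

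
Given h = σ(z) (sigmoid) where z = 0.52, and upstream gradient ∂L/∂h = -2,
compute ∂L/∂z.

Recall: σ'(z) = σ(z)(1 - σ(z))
∂L/∂z = -0.4677

σ(0.52) = 0.6271
σ'(0.52) = σ(0.52)(1 - σ(0.52)) = 0.6271 × 0.3729 = 0.2338
∂L/∂z = ∂L/∂h · σ'(z) = -2 × 0.2338 = -0.4677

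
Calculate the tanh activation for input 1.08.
0.7932

tanh(1.08) = (e^(1.08) - e^(-1.08))/(e^(1.08) + e^(-1.08)) = 0.7932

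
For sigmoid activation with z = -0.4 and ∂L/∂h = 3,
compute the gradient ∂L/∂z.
∂L/∂z = 0.7208

σ(-0.4) = 0.4013
σ'(-0.4) = σ(-0.4)(1 - σ(-0.4)) = 0.4013 × 0.5987 = 0.2403
∂L/∂z = ∂L/∂h · σ'(z) = 3 × 0.2403 = 0.7208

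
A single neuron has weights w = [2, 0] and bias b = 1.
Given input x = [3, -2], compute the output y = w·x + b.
y = 7

y = (2)(3) + (0)(-2) + 1 = 7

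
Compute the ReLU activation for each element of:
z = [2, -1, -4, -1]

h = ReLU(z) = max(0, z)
h = [2, 0, 0, 0]

ReLU applied element-wise: max(0,2)=2, max(0,-1)=0, max(0,-4)=0, max(0,-1)=0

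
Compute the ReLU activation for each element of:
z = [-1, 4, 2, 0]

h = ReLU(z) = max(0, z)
h = [0, 4, 2, 0]

ReLU applied element-wise: max(0,-1)=0, max(0,4)=4, max(0,2)=2, max(0,0)=0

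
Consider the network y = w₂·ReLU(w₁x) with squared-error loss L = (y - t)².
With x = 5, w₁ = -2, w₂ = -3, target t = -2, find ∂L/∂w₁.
∂L/∂w₁ = 0

Forward pass:
z = w₁x = -2×5 = -10
h = ReLU(-10) = 0
y = w₂h = -3×0 = 0

Backward pass:
∂L/∂y = 2(y - t) = 2(0 - -2) = 4
∂y/∂h = w₂ = -3
∂h/∂z = 0 (ReLU derivative)
∂z/∂w₁ = x = 5

∂L/∂w₁ = 4 × -3 × 0 × 5 = 0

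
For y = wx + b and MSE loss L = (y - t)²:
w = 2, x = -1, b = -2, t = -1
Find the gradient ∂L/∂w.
∂L/∂w = 6

y = wx + b = (2)(-1) + -2 = -4
∂L/∂y = 2(y - t) = 2(-4 - -1) = -6
∂y/∂w = x = -1
∂L/∂w = ∂L/∂y · ∂y/∂w = -6 × -1 = 6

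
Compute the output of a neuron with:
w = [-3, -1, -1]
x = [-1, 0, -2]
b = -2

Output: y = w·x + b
y = 3

y = (-3)(-1) + (-1)(0) + (-1)(-2) + -2 = 3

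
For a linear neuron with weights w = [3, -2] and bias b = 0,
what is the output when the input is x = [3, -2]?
y = 13

y = (3)(3) + (-2)(-2) + 0 = 13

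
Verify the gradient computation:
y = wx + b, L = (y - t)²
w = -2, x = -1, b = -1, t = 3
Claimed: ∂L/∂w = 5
Incorrect

y = (-2)(-1) + -1 = 1
∂L/∂y = 2(y - t) = 2(1 - 3) = -4
∂y/∂w = x = -1
∂L/∂w = -4 × -1 = 4

Claimed value: 5
Incorrect: The correct gradient is 4.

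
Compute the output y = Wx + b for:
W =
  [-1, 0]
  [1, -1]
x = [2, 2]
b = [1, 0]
y = [-1, 0]

Wx = [-1×2 + 0×2, 1×2 + -1×2]
   = [-2, 0]
y = Wx + b = [-2 + 1, 0 + 0] = [-1, 0]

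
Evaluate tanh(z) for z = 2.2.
0.9757

tanh(2.2) = (e^(2.2) - e^(-2.2))/(e^(2.2) + e^(-2.2)) = 0.9757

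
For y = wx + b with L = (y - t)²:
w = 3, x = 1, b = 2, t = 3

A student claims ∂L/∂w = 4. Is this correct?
Correct

y = (3)(1) + 2 = 5
∂L/∂y = 2(y - t) = 2(5 - 3) = 4
∂y/∂w = x = 1
∂L/∂w = 4 × 1 = 4

Claimed value: 4
Correct: The correct gradient is 4.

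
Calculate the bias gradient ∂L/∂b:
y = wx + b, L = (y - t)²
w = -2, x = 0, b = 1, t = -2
∂L/∂b = 6

y = wx + b = (-2)(0) + 1 = 1
∂L/∂y = 2(y - t) = 2(1 - -2) = 6
∂y/∂b = 1
∂L/∂b = ∂L/∂y · ∂y/∂b = 6 × 1 = 6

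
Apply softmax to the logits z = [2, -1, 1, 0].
p = [0.6439, 0.0321, 0.2369, 0.0871]

exp(z) = [7.389, 0.3679, 2.718, 1]
Sum = 11.48
p = [0.6439, 0.0321, 0.2369, 0.0871]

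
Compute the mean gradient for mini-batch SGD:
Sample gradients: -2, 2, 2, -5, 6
Average gradient = 0.6

Average = (1/5)(-2 + 2 + 2 + -5 + 6) = 3/5 = 0.6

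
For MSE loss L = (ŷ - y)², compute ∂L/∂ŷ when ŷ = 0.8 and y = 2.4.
∂L/∂ŷ = -3.2

∂L/∂ŷ = 2(ŷ - y) = 2(0.8 - 2.4) = 2(-1.6) = -3.2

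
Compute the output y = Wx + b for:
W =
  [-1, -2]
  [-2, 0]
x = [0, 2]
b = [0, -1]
y = [-4, -1]

Wx = [-1×0 + -2×2, -2×0 + 0×2]
   = [-4, 0]
y = Wx + b = [-4 + 0, 0 + -1] = [-4, -1]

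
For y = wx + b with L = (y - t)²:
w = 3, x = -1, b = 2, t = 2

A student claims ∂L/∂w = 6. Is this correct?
Correct

y = (3)(-1) + 2 = -1
∂L/∂y = 2(y - t) = 2(-1 - 2) = -6
∂y/∂w = x = -1
∂L/∂w = -6 × -1 = 6

Claimed value: 6
Correct: The correct gradient is 6.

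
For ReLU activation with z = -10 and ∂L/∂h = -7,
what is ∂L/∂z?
∂L/∂z = 0

h = ReLU(-10) = 0
Since z < 0: ∂h/∂z = 0
∂L/∂z = ∂L/∂h · ∂h/∂z = -7 × 0 = 0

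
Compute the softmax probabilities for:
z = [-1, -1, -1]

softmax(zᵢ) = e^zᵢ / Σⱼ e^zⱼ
p = [0.3333, 0.3333, 0.3333]

exp(z) = [0.3679, 0.3679, 0.3679]
Sum = 1.104
p = [0.3333, 0.3333, 0.3333]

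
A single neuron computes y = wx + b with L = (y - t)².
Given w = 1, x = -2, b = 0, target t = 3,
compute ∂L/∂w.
∂L/∂w = 20

y = wx + b = (1)(-2) + 0 = -2
∂L/∂y = 2(y - t) = 2(-2 - 3) = -10
∂y/∂w = x = -2
∂L/∂w = ∂L/∂y · ∂y/∂w = -10 × -2 = 20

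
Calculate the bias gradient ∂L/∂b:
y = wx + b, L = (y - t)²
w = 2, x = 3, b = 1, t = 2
∂L/∂b = 10

y = wx + b = (2)(3) + 1 = 7
∂L/∂y = 2(y - t) = 2(7 - 2) = 10
∂y/∂b = 1
∂L/∂b = ∂L/∂y · ∂y/∂b = 10 × 1 = 10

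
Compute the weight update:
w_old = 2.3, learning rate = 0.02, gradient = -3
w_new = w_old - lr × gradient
w_new = 2.36

w_new = w - η·∂L/∂w = 2.3 - 0.02×(-3) = 2.3 - (-0.06) = 2.36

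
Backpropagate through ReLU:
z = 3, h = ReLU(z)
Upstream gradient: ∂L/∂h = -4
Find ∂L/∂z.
∂L/∂z = -4

h = ReLU(3) = 3
Since z > 0: ∂h/∂z = 1
∂L/∂z = ∂L/∂h · ∂h/∂z = -4 × 1 = -4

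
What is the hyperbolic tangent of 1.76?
0.9425

tanh(1.76) = (e^(1.76) - e^(-1.76))/(e^(1.76) + e^(-1.76)) = 0.9425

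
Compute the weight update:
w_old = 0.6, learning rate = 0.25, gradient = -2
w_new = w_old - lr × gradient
w_new = 1.1

w_new = w - η·∂L/∂w = 0.6 - 0.25×(-2) = 0.6 - (-0.5) = 1.1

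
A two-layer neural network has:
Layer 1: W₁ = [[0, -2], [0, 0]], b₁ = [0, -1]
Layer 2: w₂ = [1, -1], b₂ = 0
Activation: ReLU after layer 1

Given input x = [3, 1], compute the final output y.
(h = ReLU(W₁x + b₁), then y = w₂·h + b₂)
y = 0

Layer 1 pre-activation: z₁ = [-2, -1]
After ReLU: h = [0, 0]
Layer 2 output: y = 1×0 + -1×0 + 0 = 0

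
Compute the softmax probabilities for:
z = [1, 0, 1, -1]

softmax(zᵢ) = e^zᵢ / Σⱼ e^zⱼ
p = [0.3995, 0.147, 0.3995, 0.0541]

exp(z) = [2.718, 1, 2.718, 0.3679]
Sum = 6.804
p = [0.3995, 0.147, 0.3995, 0.0541]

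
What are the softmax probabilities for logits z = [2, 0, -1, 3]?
p = [0.2562, 0.0347, 0.0128, 0.6964]

exp(z) = [7.389, 1, 0.3679, 20.09]
Sum = 28.84
p = [0.2562, 0.0347, 0.0128, 0.6964]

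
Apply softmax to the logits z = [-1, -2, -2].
p = [0.5761, 0.2119, 0.2119]

exp(z) = [0.3679, 0.1353, 0.1353]
Sum = 0.6386
p = [0.5761, 0.2119, 0.2119]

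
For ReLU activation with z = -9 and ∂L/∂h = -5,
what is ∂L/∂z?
∂L/∂z = 0

h = ReLU(-9) = 0
Since z < 0: ∂h/∂z = 0
∂L/∂z = ∂L/∂h · ∂h/∂z = -5 × 0 = 0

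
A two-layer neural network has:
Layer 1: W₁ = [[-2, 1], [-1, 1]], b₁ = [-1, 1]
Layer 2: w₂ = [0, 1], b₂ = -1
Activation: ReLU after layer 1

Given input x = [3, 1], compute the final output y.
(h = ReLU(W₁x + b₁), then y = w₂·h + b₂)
y = -1

Layer 1 pre-activation: z₁ = [-6, -1]
After ReLU: h = [0, 0]
Layer 2 output: y = 0×0 + 1×0 + -1 = -1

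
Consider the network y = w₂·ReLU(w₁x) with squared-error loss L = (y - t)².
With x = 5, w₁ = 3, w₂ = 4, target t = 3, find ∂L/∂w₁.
∂L/∂w₁ = 2280

Forward pass:
z = w₁x = 3×5 = 15
h = ReLU(15) = 15
y = w₂h = 4×15 = 60

Backward pass:
∂L/∂y = 2(y - t) = 2(60 - 3) = 114
∂y/∂h = w₂ = 4
∂h/∂z = 1 (ReLU derivative)
∂z/∂w₁ = x = 5

∂L/∂w₁ = 114 × 4 × 1 × 5 = 2280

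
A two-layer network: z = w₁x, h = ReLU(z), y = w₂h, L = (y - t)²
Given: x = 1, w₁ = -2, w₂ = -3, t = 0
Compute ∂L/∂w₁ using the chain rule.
∂L/∂w₁ = 0

Forward pass:
z = w₁x = -2×1 = -2
h = ReLU(-2) = 0
y = w₂h = -3×0 = 0

Backward pass:
∂L/∂y = 2(y - t) = 2(0 - 0) = 0
∂y/∂h = w₂ = -3
∂h/∂z = 0 (ReLU derivative)
∂z/∂w₁ = x = 1

∂L/∂w₁ = 0 × -3 × 0 × 1 = 0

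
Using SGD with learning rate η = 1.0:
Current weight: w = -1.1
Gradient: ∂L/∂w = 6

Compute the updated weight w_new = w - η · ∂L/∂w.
w_new = -7.1

w_new = w - η·∂L/∂w = -1.1 - 1.0×(6) = -1.1 - (6) = -7.1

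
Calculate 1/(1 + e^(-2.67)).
0.9352

sigmoid(2.67) = 1/(1 + e^(-2.67)) = 1/(1 + 0.06925) = 0.9352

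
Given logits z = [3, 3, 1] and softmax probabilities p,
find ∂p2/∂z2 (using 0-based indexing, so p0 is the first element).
∂p2/∂z2 = 0.05936

p = softmax(z) = [0.4683, 0.4683, 0.06338]
p2 = 0.06338

∂p2/∂z2 = p2(1 - p2) = 0.06338 × (1 - 0.06338) = 0.05936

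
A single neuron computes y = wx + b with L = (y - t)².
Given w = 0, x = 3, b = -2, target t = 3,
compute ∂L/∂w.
∂L/∂w = -30

y = wx + b = (0)(3) + -2 = -2
∂L/∂y = 2(y - t) = 2(-2 - 3) = -10
∂y/∂w = x = 3
∂L/∂w = ∂L/∂y · ∂y/∂w = -10 × 3 = -30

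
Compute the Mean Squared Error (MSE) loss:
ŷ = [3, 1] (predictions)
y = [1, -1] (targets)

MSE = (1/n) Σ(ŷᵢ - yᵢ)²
MSE = 4

MSE = (1/2)((3-1)² + (1--1)²) = (1/2)(4 + 4) = 4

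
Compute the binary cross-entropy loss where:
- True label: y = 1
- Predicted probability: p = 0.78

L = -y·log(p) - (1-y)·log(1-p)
L = 0.2485

L = -1·log(0.78) - 0·log(0.22) = -log(0.78) = 0.2485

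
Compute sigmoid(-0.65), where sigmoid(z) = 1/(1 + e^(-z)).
0.343

sigmoid(-0.65) = 1/(1 + e^(0.65)) = 1/(1 + 1.916) = 0.343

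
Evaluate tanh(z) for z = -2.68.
-0.9906

tanh(-2.68) = (e^(-2.68) - e^(2.68))/(e^(-2.68) + e^(2.68)) = -0.9906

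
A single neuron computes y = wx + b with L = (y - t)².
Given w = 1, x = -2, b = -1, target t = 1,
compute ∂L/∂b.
∂L/∂b = -8

y = wx + b = (1)(-2) + -1 = -3
∂L/∂y = 2(y - t) = 2(-3 - 1) = -8
∂y/∂b = 1
∂L/∂b = ∂L/∂y · ∂y/∂b = -8 × 1 = -8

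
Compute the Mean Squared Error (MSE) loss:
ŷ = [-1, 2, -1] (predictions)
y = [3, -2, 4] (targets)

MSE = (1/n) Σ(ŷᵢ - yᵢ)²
MSE = 19

MSE = (1/3)((-1-3)² + (2--2)² + (-1-4)²) = (1/3)(16 + 16 + 25) = 19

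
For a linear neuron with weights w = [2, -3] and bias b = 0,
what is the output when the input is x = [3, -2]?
y = 12

y = (2)(3) + (-3)(-2) + 0 = 12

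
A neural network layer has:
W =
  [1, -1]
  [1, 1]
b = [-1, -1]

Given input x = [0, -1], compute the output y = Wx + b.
y = [0, -2]

Wx = [1×0 + -1×-1, 1×0 + 1×-1]
   = [1, -1]
y = Wx + b = [1 + -1, -1 + -1] = [0, -2]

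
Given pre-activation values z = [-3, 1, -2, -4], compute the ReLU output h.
h = [0, 1, 0, 0]

ReLU applied element-wise: max(0,-3)=0, max(0,1)=1, max(0,-2)=0, max(0,-4)=0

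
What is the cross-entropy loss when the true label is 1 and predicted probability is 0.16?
L = 1.833

L = -1·log(0.16) - 0·log(0.84) = -log(0.16) = 1.833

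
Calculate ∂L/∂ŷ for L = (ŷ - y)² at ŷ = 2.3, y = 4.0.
∂L/∂ŷ = -3.4

∂L/∂ŷ = 2(ŷ - y) = 2(2.3 - 4.0) = 2(-1.7) = -3.4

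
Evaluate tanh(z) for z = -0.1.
-0.09967

tanh(-0.1) = (e^(-0.1) - e^(0.1))/(e^(-0.1) + e^(0.1)) = -0.09967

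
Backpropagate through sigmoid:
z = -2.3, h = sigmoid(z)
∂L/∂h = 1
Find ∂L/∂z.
∂L/∂z = 0.08282

σ(-2.3) = 0.09112
σ'(-2.3) = σ(-2.3)(1 - σ(-2.3)) = 0.09112 × 0.9089 = 0.08282
∂L/∂z = ∂L/∂h · σ'(z) = 1 × 0.08282 = 0.08282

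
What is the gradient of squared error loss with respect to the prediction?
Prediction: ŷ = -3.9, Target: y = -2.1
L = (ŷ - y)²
∂L/∂ŷ = -3.6

∂L/∂ŷ = 2(ŷ - y) = 2(-3.9 - -2.1) = 2(-1.8) = -3.6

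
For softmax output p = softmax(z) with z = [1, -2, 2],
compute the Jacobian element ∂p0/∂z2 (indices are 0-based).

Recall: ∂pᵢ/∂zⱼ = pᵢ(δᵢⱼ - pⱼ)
∂p0/∂z2 = -0.1915

p = softmax(z) = [0.2654, 0.01321, 0.7214]
p0 = 0.2654, p2 = 0.7214

∂p0/∂z2 = -p0 × p2 = -0.2654 × 0.7214 = -0.1915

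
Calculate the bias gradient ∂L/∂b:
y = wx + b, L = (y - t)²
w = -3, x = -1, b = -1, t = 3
∂L/∂b = -2

y = wx + b = (-3)(-1) + -1 = 2
∂L/∂y = 2(y - t) = 2(2 - 3) = -2
∂y/∂b = 1
∂L/∂b = ∂L/∂y · ∂y/∂b = -2 × 1 = -2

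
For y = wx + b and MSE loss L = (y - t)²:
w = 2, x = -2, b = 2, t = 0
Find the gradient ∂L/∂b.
∂L/∂b = -4

y = wx + b = (2)(-2) + 2 = -2
∂L/∂y = 2(y - t) = 2(-2 - 0) = -4
∂y/∂b = 1
∂L/∂b = ∂L/∂y · ∂y/∂b = -4 × 1 = -4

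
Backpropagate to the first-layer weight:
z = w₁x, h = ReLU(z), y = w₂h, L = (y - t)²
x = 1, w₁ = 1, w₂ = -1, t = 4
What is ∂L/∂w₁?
∂L/∂w₁ = 10

Forward pass:
z = w₁x = 1×1 = 1
h = ReLU(1) = 1
y = w₂h = -1×1 = -1

Backward pass:
∂L/∂y = 2(y - t) = 2(-1 - 4) = -10
∂y/∂h = w₂ = -1
∂h/∂z = 1 (ReLU derivative)
∂z/∂w₁ = x = 1

∂L/∂w₁ = -10 × -1 × 1 × 1 = 10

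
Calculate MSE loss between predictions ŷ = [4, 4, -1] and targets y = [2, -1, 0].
MSE = 10

MSE = (1/3)((4-2)² + (4--1)² + (-1-0)²) = (1/3)(4 + 25 + 1) = 10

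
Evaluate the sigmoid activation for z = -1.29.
0.2159

sigmoid(-1.29) = 1/(1 + e^(1.29)) = 1/(1 + 3.633) = 0.2159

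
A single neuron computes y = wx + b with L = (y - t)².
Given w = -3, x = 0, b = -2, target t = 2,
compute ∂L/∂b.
∂L/∂b = -8

y = wx + b = (-3)(0) + -2 = -2
∂L/∂y = 2(y - t) = 2(-2 - 2) = -8
∂y/∂b = 1
∂L/∂b = ∂L/∂y · ∂y/∂b = -8 × 1 = -8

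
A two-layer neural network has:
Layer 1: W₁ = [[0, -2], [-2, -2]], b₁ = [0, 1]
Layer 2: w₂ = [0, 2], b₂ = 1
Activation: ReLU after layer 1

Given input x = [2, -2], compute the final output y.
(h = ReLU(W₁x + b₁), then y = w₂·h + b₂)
y = 3

Layer 1 pre-activation: z₁ = [4, 1]
After ReLU: h = [4, 1]
Layer 2 output: y = 0×4 + 2×1 + 1 = 3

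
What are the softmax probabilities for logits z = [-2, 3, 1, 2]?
p = [0.0045, 0.6623, 0.0896, 0.2436]

exp(z) = [0.1353, 20.09, 2.718, 7.389]
Sum = 30.33
p = [0.0045, 0.6623, 0.0896, 0.2436]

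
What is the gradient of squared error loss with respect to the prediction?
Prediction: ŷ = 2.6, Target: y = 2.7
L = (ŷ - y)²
∂L/∂ŷ = -0.2

∂L/∂ŷ = 2(ŷ - y) = 2(2.6 - 2.7) = 2(-0.1) = -0.2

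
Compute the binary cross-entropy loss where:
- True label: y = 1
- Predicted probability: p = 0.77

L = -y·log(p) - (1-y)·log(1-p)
L = 0.2614

L = -1·log(0.77) - 0·log(0.23) = -log(0.77) = 0.2614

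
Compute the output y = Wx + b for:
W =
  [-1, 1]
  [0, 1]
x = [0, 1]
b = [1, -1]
y = [2, 0]

Wx = [-1×0 + 1×1, 0×0 + 1×1]
   = [1, 1]
y = Wx + b = [1 + 1, 1 + -1] = [2, 0]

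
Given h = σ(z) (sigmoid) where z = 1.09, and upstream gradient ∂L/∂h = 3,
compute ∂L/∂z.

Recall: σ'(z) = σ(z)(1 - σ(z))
∂L/∂z = 0.5649

σ(1.09) = 0.7484
σ'(1.09) = σ(1.09)(1 - σ(1.09)) = 0.7484 × 0.2516 = 0.1883
∂L/∂z = ∂L/∂h · σ'(z) = 3 × 0.1883 = 0.5649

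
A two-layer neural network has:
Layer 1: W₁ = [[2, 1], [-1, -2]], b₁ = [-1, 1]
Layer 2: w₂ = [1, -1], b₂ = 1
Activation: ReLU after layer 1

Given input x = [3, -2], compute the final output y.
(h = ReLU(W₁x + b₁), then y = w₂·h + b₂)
y = 2

Layer 1 pre-activation: z₁ = [3, 2]
After ReLU: h = [3, 2]
Layer 2 output: y = 1×3 + -1×2 + 1 = 2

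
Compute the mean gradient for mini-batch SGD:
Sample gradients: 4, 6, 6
Average gradient = 5.333

Average = (1/3)(4 + 6 + 6) = 16/3 = 5.333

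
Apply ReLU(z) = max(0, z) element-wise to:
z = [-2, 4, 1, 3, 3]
h = [0, 4, 1, 3, 3]

ReLU applied element-wise: max(0,-2)=0, max(0,4)=4, max(0,1)=1, max(0,3)=3, max(0,3)=3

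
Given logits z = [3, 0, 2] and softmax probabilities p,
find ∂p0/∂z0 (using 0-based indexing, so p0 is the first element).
∂p0/∂z0 = 0.2078

p = softmax(z) = [0.7054, 0.03512, 0.2595]
p0 = 0.7054

∂p0/∂z0 = p0(1 - p0) = 0.7054 × (1 - 0.7054) = 0.2078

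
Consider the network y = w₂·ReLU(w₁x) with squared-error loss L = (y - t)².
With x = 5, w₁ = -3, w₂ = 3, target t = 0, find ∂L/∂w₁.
∂L/∂w₁ = 0

Forward pass:
z = w₁x = -3×5 = -15
h = ReLU(-15) = 0
y = w₂h = 3×0 = 0

Backward pass:
∂L/∂y = 2(y - t) = 2(0 - 0) = 0
∂y/∂h = w₂ = 3
∂h/∂z = 0 (ReLU derivative)
∂z/∂w₁ = x = 5

∂L/∂w₁ = 0 × 3 × 0 × 5 = 0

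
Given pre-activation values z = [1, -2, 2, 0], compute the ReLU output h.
h = [1, 0, 2, 0]

ReLU applied element-wise: max(0,1)=1, max(0,-2)=0, max(0,2)=2, max(0,0)=0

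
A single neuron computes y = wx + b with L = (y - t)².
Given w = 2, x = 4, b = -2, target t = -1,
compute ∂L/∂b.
∂L/∂b = 14

y = wx + b = (2)(4) + -2 = 6
∂L/∂y = 2(y - t) = 2(6 - -1) = 14
∂y/∂b = 1
∂L/∂b = ∂L/∂y · ∂y/∂b = 14 × 1 = 14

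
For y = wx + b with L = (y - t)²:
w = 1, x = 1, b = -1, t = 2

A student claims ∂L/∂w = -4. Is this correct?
Correct

y = (1)(1) + -1 = 0
∂L/∂y = 2(y - t) = 2(0 - 2) = -4
∂y/∂w = x = 1
∂L/∂w = -4 × 1 = -4

Claimed value: -4
Correct: The correct gradient is -4.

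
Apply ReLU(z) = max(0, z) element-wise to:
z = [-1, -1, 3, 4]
h = [0, 0, 3, 4]

ReLU applied element-wise: max(0,-1)=0, max(0,-1)=0, max(0,3)=3, max(0,4)=4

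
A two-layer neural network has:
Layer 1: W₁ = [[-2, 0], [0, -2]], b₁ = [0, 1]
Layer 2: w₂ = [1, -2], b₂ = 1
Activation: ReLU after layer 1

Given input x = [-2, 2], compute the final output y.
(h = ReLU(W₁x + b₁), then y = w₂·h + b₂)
y = 5

Layer 1 pre-activation: z₁ = [4, -3]
After ReLU: h = [4, 0]
Layer 2 output: y = 1×4 + -2×0 + 1 = 5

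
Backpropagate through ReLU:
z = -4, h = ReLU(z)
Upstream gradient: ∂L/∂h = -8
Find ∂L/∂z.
∂L/∂z = 0

h = ReLU(-4) = 0
Since z < 0: ∂h/∂z = 0
∂L/∂z = ∂L/∂h · ∂h/∂z = -8 × 0 = 0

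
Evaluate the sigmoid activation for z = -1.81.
0.1406

sigmoid(-1.81) = 1/(1 + e^(1.81)) = 1/(1 + 6.11) = 0.1406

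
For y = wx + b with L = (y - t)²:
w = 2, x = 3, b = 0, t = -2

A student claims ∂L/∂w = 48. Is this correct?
Correct

y = (2)(3) + 0 = 6
∂L/∂y = 2(y - t) = 2(6 - -2) = 16
∂y/∂w = x = 3
∂L/∂w = 16 × 3 = 48

Claimed value: 48
Correct: The correct gradient is 48.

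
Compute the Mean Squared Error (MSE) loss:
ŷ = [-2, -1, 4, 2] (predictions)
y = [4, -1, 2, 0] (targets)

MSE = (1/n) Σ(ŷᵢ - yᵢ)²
MSE = 11

MSE = (1/4)((-2-4)² + (-1--1)² + (4-2)² + (2-0)²) = (1/4)(36 + 0 + 4 + 4) = 11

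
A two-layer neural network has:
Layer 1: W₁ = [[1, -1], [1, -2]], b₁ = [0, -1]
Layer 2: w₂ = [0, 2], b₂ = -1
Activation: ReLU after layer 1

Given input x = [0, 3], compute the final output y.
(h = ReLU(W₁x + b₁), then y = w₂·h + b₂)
y = -1

Layer 1 pre-activation: z₁ = [-3, -7]
After ReLU: h = [0, 0]
Layer 2 output: y = 0×0 + 2×0 + -1 = -1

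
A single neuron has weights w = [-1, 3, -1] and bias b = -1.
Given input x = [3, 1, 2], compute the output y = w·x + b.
y = -3

y = (-1)(3) + (3)(1) + (-1)(2) + -1 = -3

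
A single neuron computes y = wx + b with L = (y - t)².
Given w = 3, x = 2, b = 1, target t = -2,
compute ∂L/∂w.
∂L/∂w = 36

y = wx + b = (3)(2) + 1 = 7
∂L/∂y = 2(y - t) = 2(7 - -2) = 18
∂y/∂w = x = 2
∂L/∂w = ∂L/∂y · ∂y/∂w = 18 × 2 = 36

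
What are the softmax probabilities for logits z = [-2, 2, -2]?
p = [0.0177, 0.9647, 0.0177]

exp(z) = [0.1353, 7.389, 0.1353]
Sum = 7.66
p = [0.0177, 0.9647, 0.0177]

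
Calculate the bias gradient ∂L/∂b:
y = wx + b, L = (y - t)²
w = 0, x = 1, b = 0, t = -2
∂L/∂b = 4

y = wx + b = (0)(1) + 0 = 0
∂L/∂y = 2(y - t) = 2(0 - -2) = 4
∂y/∂b = 1
∂L/∂b = ∂L/∂y · ∂y/∂b = 4 × 1 = 4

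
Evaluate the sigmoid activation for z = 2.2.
0.9002

sigmoid(2.2) = 1/(1 + e^(-2.2)) = 1/(1 + 0.1108) = 0.9002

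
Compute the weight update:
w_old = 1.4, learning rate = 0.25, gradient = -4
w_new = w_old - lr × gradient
w_new = 2.4

w_new = w - η·∂L/∂w = 1.4 - 0.25×(-4) = 1.4 - (-1) = 2.4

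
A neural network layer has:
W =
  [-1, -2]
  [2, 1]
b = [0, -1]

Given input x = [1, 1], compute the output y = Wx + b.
y = [-3, 2]

Wx = [-1×1 + -2×1, 2×1 + 1×1]
   = [-3, 3]
y = Wx + b = [-3 + 0, 3 + -1] = [-3, 2]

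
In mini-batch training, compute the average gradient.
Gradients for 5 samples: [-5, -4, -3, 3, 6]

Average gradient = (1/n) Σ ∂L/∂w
Average gradient = -0.6

Average = (1/5)(-5 + -4 + -3 + 3 + 6) = -3/5 = -0.6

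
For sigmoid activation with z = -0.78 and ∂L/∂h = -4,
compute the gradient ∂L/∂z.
∂L/∂z = -0.8621

σ(-0.78) = 0.3143
σ'(-0.78) = σ(-0.78)(1 - σ(-0.78)) = 0.3143 × 0.6857 = 0.2155
∂L/∂z = ∂L/∂h · σ'(z) = -4 × 0.2155 = -0.8621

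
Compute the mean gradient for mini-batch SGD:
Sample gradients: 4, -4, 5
Average gradient = 1.667

Average = (1/3)(4 + -4 + 5) = 5/3 = 1.667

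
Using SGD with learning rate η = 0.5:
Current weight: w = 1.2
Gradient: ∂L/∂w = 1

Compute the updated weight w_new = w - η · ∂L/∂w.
w_new = 0.7

w_new = w - η·∂L/∂w = 1.2 - 0.5×(1) = 1.2 - (0.5) = 0.7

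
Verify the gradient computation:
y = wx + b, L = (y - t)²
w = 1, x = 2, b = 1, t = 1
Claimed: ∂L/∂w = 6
Incorrect

y = (1)(2) + 1 = 3
∂L/∂y = 2(y - t) = 2(3 - 1) = 4
∂y/∂w = x = 2
∂L/∂w = 4 × 2 = 8

Claimed value: 6
Incorrect: The correct gradient is 8.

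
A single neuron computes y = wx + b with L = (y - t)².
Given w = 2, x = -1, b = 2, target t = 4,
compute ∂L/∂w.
∂L/∂w = 8

y = wx + b = (2)(-1) + 2 = 0
∂L/∂y = 2(y - t) = 2(0 - 4) = -8
∂y/∂w = x = -1
∂L/∂w = ∂L/∂y · ∂y/∂w = -8 × -1 = 8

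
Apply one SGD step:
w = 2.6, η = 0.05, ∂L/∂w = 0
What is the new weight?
w_new = 2.6

w_new = w - η·∂L/∂w = 2.6 - 0.05×(0) = 2.6 - (0) = 2.6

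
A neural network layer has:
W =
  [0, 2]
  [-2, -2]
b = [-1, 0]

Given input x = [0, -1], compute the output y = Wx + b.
y = [-3, 2]

Wx = [0×0 + 2×-1, -2×0 + -2×-1]
   = [-2, 2]
y = Wx + b = [-2 + -1, 2 + 0] = [-3, 2]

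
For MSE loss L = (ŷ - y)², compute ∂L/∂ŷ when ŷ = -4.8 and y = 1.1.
∂L/∂ŷ = -11.8

∂L/∂ŷ = 2(ŷ - y) = 2(-4.8 - 1.1) = 2(-5.9) = -11.8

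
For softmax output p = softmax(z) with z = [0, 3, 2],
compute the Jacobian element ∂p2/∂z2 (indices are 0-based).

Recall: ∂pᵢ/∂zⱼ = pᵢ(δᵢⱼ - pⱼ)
∂p2/∂z2 = 0.1922

p = softmax(z) = [0.03512, 0.7054, 0.2595]
p2 = 0.2595

∂p2/∂z2 = p2(1 - p2) = 0.2595 × (1 - 0.2595) = 0.1922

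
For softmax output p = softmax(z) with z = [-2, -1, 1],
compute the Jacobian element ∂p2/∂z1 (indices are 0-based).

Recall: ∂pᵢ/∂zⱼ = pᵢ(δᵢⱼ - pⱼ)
∂p2/∂z1 = -0.09636

p = softmax(z) = [0.04201, 0.1142, 0.8438]
p2 = 0.8438, p1 = 0.1142

∂p2/∂z1 = -p2 × p1 = -0.8438 × 0.1142 = -0.09636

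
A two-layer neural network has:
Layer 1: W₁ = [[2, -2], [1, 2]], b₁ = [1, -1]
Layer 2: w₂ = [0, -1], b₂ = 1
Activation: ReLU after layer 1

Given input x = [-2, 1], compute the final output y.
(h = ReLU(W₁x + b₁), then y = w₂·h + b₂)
y = 1

Layer 1 pre-activation: z₁ = [-5, -1]
After ReLU: h = [0, 0]
Layer 2 output: y = 0×0 + -1×0 + 1 = 1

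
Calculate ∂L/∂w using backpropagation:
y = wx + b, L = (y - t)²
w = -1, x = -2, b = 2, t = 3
∂L/∂w = -4

y = wx + b = (-1)(-2) + 2 = 4
∂L/∂y = 2(y - t) = 2(4 - 3) = 2
∂y/∂w = x = -2
∂L/∂w = ∂L/∂y · ∂y/∂w = 2 × -2 = -4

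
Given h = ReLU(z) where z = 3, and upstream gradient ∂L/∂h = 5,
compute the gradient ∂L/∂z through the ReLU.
∂L/∂z = 5

h = ReLU(3) = 3
Since z > 0: ∂h/∂z = 1
∂L/∂z = ∂L/∂h · ∂h/∂z = 5 × 1 = 5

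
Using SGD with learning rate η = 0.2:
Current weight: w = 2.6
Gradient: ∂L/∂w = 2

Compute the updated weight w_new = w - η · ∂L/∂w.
w_new = 2.2

w_new = w - η·∂L/∂w = 2.6 - 0.2×(2) = 2.6 - (0.4) = 2.2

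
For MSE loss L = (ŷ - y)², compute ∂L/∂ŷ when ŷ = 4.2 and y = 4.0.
∂L/∂ŷ = 0.4

∂L/∂ŷ = 2(ŷ - y) = 2(4.2 - 4.0) = 2(0.2) = 0.4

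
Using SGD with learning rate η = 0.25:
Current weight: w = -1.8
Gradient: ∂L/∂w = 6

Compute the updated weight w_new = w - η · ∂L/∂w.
w_new = -3.3

w_new = w - η·∂L/∂w = -1.8 - 0.25×(6) = -1.8 - (1.5) = -3.3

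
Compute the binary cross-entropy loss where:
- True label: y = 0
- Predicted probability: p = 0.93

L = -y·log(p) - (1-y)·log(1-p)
L = 2.659

L = -0·log(0.93) - 1·log(0.07) = -log(0.07) = 2.659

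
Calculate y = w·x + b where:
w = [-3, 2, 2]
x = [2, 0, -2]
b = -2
y = -12

y = (-3)(2) + (2)(0) + (2)(-2) + -2 = -12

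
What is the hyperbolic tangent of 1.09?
0.7969

tanh(1.09) = (e^(1.09) - e^(-1.09))/(e^(1.09) + e^(-1.09)) = 0.7969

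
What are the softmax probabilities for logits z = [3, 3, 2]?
p = [0.4223, 0.4223, 0.1554]

exp(z) = [20.09, 20.09, 7.389]
Sum = 47.56
p = [0.4223, 0.4223, 0.1554]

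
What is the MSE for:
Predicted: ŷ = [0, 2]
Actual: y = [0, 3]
MSE = 0.5

MSE = (1/2)((0-0)² + (2-3)²) = (1/2)(0 + 1) = 0.5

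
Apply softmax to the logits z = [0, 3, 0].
p = [0.0453, 0.9094, 0.0453]

exp(z) = [1, 20.09, 1]
Sum = 22.09
p = [0.0453, 0.9094, 0.0453]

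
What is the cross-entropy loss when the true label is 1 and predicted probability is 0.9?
L = 0.1054

L = -1·log(0.9) - 0·log(0.1) = -log(0.9) = 0.1054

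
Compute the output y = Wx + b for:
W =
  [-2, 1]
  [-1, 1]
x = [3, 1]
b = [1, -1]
y = [-4, -3]

Wx = [-2×3 + 1×1, -1×3 + 1×1]
   = [-5, -2]
y = Wx + b = [-5 + 1, -2 + -1] = [-4, -3]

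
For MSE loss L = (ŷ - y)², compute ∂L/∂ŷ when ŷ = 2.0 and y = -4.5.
∂L/∂ŷ = 13.0

∂L/∂ŷ = 2(ŷ - y) = 2(2.0 - -4.5) = 2(6.5) = 13.0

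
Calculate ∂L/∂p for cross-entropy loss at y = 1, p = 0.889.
∂L/∂p = -1.125

∂L/∂p = -y/p + (1-y)/(1-p) = -1/0.889 + 0 = -1.125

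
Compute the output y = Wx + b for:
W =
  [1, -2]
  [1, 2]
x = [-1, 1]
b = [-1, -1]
y = [-4, 0]

Wx = [1×-1 + -2×1, 1×-1 + 2×1]
   = [-3, 1]
y = Wx + b = [-3 + -1, 1 + -1] = [-4, 0]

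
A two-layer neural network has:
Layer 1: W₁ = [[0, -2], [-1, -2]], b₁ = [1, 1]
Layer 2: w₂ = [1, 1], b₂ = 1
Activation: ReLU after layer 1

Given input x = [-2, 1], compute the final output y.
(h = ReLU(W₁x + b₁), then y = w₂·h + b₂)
y = 2

Layer 1 pre-activation: z₁ = [-1, 1]
After ReLU: h = [0, 1]
Layer 2 output: y = 1×0 + 1×1 + 1 = 2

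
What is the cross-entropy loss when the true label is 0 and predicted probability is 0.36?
L = 0.4463

L = -0·log(0.36) - 1·log(0.64) = -log(0.64) = 0.4463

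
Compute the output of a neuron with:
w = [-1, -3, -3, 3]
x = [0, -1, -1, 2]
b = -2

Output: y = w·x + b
y = 10

y = (-1)(0) + (-3)(-1) + (-3)(-1) + (3)(2) + -2 = 10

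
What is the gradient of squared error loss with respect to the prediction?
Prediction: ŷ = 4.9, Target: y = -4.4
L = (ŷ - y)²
∂L/∂ŷ = 18.6

∂L/∂ŷ = 2(ŷ - y) = 2(4.9 - -4.4) = 2(9.3) = 18.6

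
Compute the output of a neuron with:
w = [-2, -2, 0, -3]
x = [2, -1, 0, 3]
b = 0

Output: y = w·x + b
y = -11

y = (-2)(2) + (-2)(-1) + (0)(0) + (-3)(3) + 0 = -11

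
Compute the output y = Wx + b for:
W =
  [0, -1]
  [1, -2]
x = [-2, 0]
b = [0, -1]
y = [0, -3]

Wx = [0×-2 + -1×0, 1×-2 + -2×0]
   = [0, -2]
y = Wx + b = [0 + 0, -2 + -1] = [0, -3]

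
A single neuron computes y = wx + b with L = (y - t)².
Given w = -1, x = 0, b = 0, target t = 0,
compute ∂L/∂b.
∂L/∂b = 0

y = wx + b = (-1)(0) + 0 = 0
∂L/∂y = 2(y - t) = 2(0 - 0) = 0
∂y/∂b = 1
∂L/∂b = ∂L/∂y · ∂y/∂b = 0 × 1 = 0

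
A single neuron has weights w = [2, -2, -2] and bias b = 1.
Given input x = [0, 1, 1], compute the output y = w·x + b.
y = -3

y = (2)(0) + (-2)(1) + (-2)(1) + 1 = -3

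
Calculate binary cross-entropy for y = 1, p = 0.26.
L = 1.347

L = -1·log(0.26) - 0·log(0.74) = -log(0.26) = 1.347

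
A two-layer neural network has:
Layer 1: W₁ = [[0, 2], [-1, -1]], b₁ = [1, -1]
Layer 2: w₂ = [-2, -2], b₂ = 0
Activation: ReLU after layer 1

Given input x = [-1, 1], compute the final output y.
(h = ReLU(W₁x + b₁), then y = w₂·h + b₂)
y = -6

Layer 1 pre-activation: z₁ = [3, -1]
After ReLU: h = [3, 0]
Layer 2 output: y = -2×3 + -2×0 + 0 = -6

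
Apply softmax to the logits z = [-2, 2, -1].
p = [0.0171, 0.9362, 0.0466]

exp(z) = [0.1353, 7.389, 0.3679]
Sum = 7.892
p = [0.0171, 0.9362, 0.0466]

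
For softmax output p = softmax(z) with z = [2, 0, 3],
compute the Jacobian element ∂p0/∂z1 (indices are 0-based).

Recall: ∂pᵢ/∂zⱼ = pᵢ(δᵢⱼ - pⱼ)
∂p0/∂z1 = -0.009113

p = softmax(z) = [0.2595, 0.03512, 0.7054]
p0 = 0.2595, p1 = 0.03512

∂p0/∂z1 = -p0 × p1 = -0.2595 × 0.03512 = -0.009113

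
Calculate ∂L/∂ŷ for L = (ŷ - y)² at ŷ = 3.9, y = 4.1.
∂L/∂ŷ = -0.4

∂L/∂ŷ = 2(ŷ - y) = 2(3.9 - 4.1) = 2(-0.2) = -0.4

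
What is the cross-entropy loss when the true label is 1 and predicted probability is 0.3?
L = 1.204

L = -1·log(0.3) - 0·log(0.7) = -log(0.3) = 1.204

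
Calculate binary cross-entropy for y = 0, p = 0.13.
L = 0.1393

L = -0·log(0.13) - 1·log(0.87) = -log(0.87) = 0.1393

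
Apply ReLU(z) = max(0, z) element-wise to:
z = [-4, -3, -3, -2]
h = [0, 0, 0, 0]

ReLU applied element-wise: max(0,-4)=0, max(0,-3)=0, max(0,-3)=0, max(0,-2)=0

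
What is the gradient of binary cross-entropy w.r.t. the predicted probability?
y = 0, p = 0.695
∂L/∂p = 3.279

∂L/∂p = -y/p + (1-y)/(1-p) = 0 + 1/0.305 = 3.279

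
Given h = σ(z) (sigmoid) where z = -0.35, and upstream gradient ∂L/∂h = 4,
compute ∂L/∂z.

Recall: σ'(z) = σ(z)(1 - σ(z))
∂L/∂z = 0.97

σ(-0.35) = 0.4134
σ'(-0.35) = σ(-0.35)(1 - σ(-0.35)) = 0.4134 × 0.5866 = 0.2425
∂L/∂z = ∂L/∂h · σ'(z) = 4 × 0.2425 = 0.97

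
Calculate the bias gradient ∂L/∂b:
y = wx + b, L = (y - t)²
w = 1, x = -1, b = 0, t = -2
∂L/∂b = 2

y = wx + b = (1)(-1) + 0 = -1
∂L/∂y = 2(y - t) = 2(-1 - -2) = 2
∂y/∂b = 1
∂L/∂b = ∂L/∂y · ∂y/∂b = 2 × 1 = 2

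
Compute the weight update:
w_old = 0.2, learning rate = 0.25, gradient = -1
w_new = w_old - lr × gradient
w_new = 0.45

w_new = w - η·∂L/∂w = 0.2 - 0.25×(-1) = 0.2 - (-0.25) = 0.45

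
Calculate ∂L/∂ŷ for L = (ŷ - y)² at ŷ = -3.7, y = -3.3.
∂L/∂ŷ = -0.8

∂L/∂ŷ = 2(ŷ - y) = 2(-3.7 - -3.3) = 2(-0.4) = -0.8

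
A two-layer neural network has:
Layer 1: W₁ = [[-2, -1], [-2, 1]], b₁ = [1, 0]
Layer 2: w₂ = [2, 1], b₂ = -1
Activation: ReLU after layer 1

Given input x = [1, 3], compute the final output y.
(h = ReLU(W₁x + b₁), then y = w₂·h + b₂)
y = 0

Layer 1 pre-activation: z₁ = [-4, 1]
After ReLU: h = [0, 1]
Layer 2 output: y = 2×0 + 1×1 + -1 = 0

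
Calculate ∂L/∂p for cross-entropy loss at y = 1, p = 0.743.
∂L/∂p = -1.346

∂L/∂p = -y/p + (1-y)/(1-p) = -1/0.743 + 0 = -1.346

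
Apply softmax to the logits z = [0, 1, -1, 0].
p = [0.1966, 0.5344, 0.0723, 0.1966]

exp(z) = [1, 2.718, 0.3679, 1]
Sum = 5.086
p = [0.1966, 0.5344, 0.0723, 0.1966]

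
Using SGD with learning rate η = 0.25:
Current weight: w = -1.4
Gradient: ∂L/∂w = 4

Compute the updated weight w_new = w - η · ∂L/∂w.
w_new = -2.4

w_new = w - η·∂L/∂w = -1.4 - 0.25×(4) = -1.4 - (1) = -2.4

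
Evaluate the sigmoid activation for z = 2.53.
0.9262

sigmoid(2.53) = 1/(1 + e^(-2.53)) = 1/(1 + 0.07966) = 0.9262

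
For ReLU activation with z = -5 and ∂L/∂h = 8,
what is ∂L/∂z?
∂L/∂z = 0

h = ReLU(-5) = 0
Since z < 0: ∂h/∂z = 0
∂L/∂z = ∂L/∂h · ∂h/∂z = 8 × 0 = 0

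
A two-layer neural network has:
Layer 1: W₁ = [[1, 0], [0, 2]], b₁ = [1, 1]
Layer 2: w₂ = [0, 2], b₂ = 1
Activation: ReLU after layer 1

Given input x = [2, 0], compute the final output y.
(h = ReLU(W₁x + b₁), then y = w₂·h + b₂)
y = 3

Layer 1 pre-activation: z₁ = [3, 1]
After ReLU: h = [3, 1]
Layer 2 output: y = 0×3 + 2×1 + 1 = 3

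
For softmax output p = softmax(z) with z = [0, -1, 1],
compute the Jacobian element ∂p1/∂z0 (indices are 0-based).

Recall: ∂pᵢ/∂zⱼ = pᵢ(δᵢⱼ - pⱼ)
∂p1/∂z0 = -0.02203

p = softmax(z) = [0.2447, 0.09003, 0.6652]
p1 = 0.09003, p0 = 0.2447

∂p1/∂z0 = -p1 × p0 = -0.09003 × 0.2447 = -0.02203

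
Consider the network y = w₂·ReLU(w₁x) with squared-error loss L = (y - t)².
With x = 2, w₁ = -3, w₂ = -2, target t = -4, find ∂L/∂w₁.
∂L/∂w₁ = 0

Forward pass:
z = w₁x = -3×2 = -6
h = ReLU(-6) = 0
y = w₂h = -2×0 = 0

Backward pass:
∂L/∂y = 2(y - t) = 2(0 - -4) = 8
∂y/∂h = w₂ = -2
∂h/∂z = 0 (ReLU derivative)
∂z/∂w₁ = x = 2

∂L/∂w₁ = 8 × -2 × 0 × 2 = 0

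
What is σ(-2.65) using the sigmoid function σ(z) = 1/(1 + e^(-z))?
0.06599

sigmoid(-2.65) = 1/(1 + e^(2.65)) = 1/(1 + 14.15) = 0.06599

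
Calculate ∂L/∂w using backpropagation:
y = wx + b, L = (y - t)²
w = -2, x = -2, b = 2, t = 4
∂L/∂w = -8

y = wx + b = (-2)(-2) + 2 = 6
∂L/∂y = 2(y - t) = 2(6 - 4) = 4
∂y/∂w = x = -2
∂L/∂w = ∂L/∂y · ∂y/∂w = 4 × -2 = -8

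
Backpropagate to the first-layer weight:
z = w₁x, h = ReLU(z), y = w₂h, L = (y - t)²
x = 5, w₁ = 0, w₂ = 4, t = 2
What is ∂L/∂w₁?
∂L/∂w₁ = 0

Forward pass:
z = w₁x = 0×5 = 0
h = ReLU(0) = 0
y = w₂h = 4×0 = 0

Backward pass:
∂L/∂y = 2(y - t) = 2(0 - 2) = -4
∂y/∂h = w₂ = 4
∂h/∂z = 0 (ReLU derivative)
∂z/∂w₁ = x = 5

∂L/∂w₁ = -4 × 4 × 0 × 5 = 0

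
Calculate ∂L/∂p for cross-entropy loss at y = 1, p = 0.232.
∂L/∂p = -4.31

∂L/∂p = -y/p + (1-y)/(1-p) = -1/0.232 + 0 = -4.31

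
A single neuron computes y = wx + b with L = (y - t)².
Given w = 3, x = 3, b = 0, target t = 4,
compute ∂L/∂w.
∂L/∂w = 30

y = wx + b = (3)(3) + 0 = 9
∂L/∂y = 2(y - t) = 2(9 - 4) = 10
∂y/∂w = x = 3
∂L/∂w = ∂L/∂y · ∂y/∂w = 10 × 3 = 30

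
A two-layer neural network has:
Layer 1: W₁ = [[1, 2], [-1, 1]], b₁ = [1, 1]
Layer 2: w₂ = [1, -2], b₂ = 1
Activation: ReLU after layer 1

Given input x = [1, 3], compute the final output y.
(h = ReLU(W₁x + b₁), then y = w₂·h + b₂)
y = 3

Layer 1 pre-activation: z₁ = [8, 3]
After ReLU: h = [8, 3]
Layer 2 output: y = 1×8 + -2×3 + 1 = 3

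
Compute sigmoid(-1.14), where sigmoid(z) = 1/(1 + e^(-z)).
0.2423

sigmoid(-1.14) = 1/(1 + e^(1.14)) = 1/(1 + 3.127) = 0.2423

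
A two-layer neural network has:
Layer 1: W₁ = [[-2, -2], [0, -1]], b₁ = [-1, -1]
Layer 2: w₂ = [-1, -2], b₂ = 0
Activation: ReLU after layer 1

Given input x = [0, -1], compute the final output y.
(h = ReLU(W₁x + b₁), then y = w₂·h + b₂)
y = -1

Layer 1 pre-activation: z₁ = [1, 0]
After ReLU: h = [1, 0]
Layer 2 output: y = -1×1 + -2×0 + 0 = -1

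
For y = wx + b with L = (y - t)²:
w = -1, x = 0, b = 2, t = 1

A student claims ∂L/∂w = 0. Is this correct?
Correct

y = (-1)(0) + 2 = 2
∂L/∂y = 2(y - t) = 2(2 - 1) = 2
∂y/∂w = x = 0
∂L/∂w = 2 × 0 = 0

Claimed value: 0
Correct: The correct gradient is 0.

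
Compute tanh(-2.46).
-0.9855

tanh(-2.46) = (e^(-2.46) - e^(2.46))/(e^(-2.46) + e^(2.46)) = -0.9855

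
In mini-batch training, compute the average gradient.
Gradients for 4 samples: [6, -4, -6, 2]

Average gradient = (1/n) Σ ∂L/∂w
Average gradient = -0.5

Average = (1/4)(6 + -4 + -6 + 2) = -2/4 = -0.5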